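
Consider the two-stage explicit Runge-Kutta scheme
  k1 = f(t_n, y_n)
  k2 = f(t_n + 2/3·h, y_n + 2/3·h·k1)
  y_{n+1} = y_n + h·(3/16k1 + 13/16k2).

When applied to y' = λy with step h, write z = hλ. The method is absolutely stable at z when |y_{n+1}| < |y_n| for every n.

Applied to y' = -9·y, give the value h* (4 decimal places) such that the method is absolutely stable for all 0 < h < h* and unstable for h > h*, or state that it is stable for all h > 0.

With y'=λy (z=hλ):
  k1=λy_n ⇒ h·k1=z·y_n;  k2=λ(1+2/3z)y_n ⇒ h·k2=z(1+2/3z)y_n
  y_{n+1}/y_n = 1 + 3/16z + 13/16z(1+2/3z) = 1 + z + 13/24z²
  ⇒ R(z) = 1 + z + 13/24z².

Solve |R(x)|<1 on ℝ⁻.
x=-1.3: |R|=0.6154
R=1: x+13/24x²=0 ⇒ x=−24/13=-1.8462; min R=1−1/(4·13/24)=0.5385>−1
Confirm numerically:
  x=-1.522: |R|=0.73276 <1
  x=-1.175: |R|=0.57284 <1
  x=-0.872: |R|=0.53987 <1
  x=-2.211: |R|=1.43695 >1
  x=-1.923: |R|=1.08004 >1
So |R|<1 on (-1.8462, 0).

(-1.8462,0); λ=-9 ⇒ h* = (24/13)/9 = 0.2051.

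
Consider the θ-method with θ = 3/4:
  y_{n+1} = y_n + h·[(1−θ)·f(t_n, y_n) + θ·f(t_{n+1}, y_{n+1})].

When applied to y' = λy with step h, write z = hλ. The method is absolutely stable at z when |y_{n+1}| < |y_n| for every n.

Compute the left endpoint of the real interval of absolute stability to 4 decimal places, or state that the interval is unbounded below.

On y'=λy, z=hλ:
  y_{n+1} = y_n + z·[1/4·y_n + 3/4·y_{n+1}] ⇒ (1 − 3/4z)y_{n+1} = (1 + 1/4z)y_n
  ⇒ R(z) = (1 + 1/4z)/(1 − 3/4z).

Find x<0 with |R(x)|<1.
x=-1.76: |R|=0.2414
x=-2: |R|=0.2000
x=-10: |R|=0.1765
x=-100: |R|=0.3158
θ=3/4≥1/2 ⇒ |1+1/4x|<|1−3/4x| ∀x<0 ⇒ stable on all of ℝ⁻.

(−∞, 0) — no finite endpoint.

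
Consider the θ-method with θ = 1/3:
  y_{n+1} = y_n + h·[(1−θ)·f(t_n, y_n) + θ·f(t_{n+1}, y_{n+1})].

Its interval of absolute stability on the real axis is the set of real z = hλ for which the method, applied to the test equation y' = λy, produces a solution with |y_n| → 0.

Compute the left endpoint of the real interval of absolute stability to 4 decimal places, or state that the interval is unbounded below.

z* = -6.0000.

Set f=λy, z=hλ:
  y_{n+1} = y_n + z·[2/3·y_n + 1/3·y_{n+1}] ⇒ (1 − 1/3z)y_{n+1} = (1 + 2/3z)y_n
  ⇒ R(z) = (1 + 2/3z)/(1 − 1/3z).

Solve |R(x)|<1 on ℝ⁻.
x=-0.38: |R|=0.6627
R=−1: 1+2/3x = −1+1/3x ⇒ -1/3x=2 ⇒ x=2/(-1/3)=-6.0000
Confirm numerically:
  x=-5.575: |R|=0.95044 <1
  x=-5.442: |R|=0.93390 <1
  x=-5.128: |R|=0.89272 <1
  x=-3.392: |R|=0.59199 <1
  x=-6.427: |R|=1.04530 >1
  x=-6.143: |R|=1.01564 >1
  x=-6.087: |R|=1.00957 >1
So |R|<1 on (-6.0000, 0).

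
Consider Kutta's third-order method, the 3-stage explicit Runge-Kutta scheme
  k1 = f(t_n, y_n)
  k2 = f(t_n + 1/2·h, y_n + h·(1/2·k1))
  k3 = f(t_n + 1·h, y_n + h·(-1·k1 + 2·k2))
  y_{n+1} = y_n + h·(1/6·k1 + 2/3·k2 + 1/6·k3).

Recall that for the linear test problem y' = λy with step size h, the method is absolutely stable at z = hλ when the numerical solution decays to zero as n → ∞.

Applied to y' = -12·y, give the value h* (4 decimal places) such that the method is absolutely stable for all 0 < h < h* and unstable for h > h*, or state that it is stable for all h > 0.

With y'=λy (z=hλ):
  order 3, 3-stage ⇒ R(z)=1+z+z^2/2+z^3/6
  (e.g. R(-0.81)=0.42948, |R|=0.42948)

Find x<0 with |R(x)|<1.
x=-0.81: |R|=0.4295
|R(-2.79)|=1.5176 |R(-1.61)|=0.0095 |R(-0.66)|=0.5099
Bisect:
  x_lo=-3.2536 |R|=2.7011  x_hi=-0.0816 |R|=0.9216
  mid=-1.66762 |R|=0.05007 →hi
  mid=-2.46062 |R|=0.91633 →hi
  mid=-2.85712 |R|=1.66272 →lo
  mid=-2.65887 |R|=1.25693 →lo
  mid=-2.55974 |R|=1.07896 →lo
  mid=-2.51018 |R|=0.99579 →hi
  mid=-2.53496 |R|=1.03691 →lo
  mid=-2.52257 |R|=1.01623 →lo
  mid=-2.51638 |R|=1.00598 →lo
  ...
  [-2.51289,-2.51270] ⇒ x*=-2.5127
Stable set (-2.5127, 0).

(-2.5127,0); λ=-12 ⇒ h* = 0.2094.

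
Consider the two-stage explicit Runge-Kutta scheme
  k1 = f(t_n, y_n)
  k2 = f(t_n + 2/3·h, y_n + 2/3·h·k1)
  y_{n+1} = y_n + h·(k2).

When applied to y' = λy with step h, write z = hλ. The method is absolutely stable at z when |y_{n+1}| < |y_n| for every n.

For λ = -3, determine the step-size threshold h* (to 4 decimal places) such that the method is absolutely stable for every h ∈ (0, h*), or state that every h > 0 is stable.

(-1.5000,0); λ=-3 ⇒ h* = (3/2)/3 = 0.5000.

On y'=λy, z=hλ:
  k1=λy_n ⇒ h·k1=z·y_n;  k2=λ(1+2/3z)y_n ⇒ h·k2=z(1+2/3z)y_n
  y_{n+1}/y_n = 1 + z(1+2/3z) = 1 + z + 2/3z²
  Hence R(z) = 1 + z + 2/3z².

Boundary: |R(x)|=1, x<0.
x=-0.78: |R|=0.6256
R=1: x+2/3x²=0 ⇒ x=−3/2=-1.5000; min R=1−1/(4·2/3)=0.6250>−1
Confirm numerically:
  x=-1.158: |R|=0.73598 <1
  x=-0.898: |R|=0.63960 <1
  x=-0.708: |R|=0.62618 <1
  x=-1.935: |R|=1.56115 >1
  x=-1.818: |R|=1.38542 >1
  x=-1.585: |R|=1.08982 >1
Interval (-1.5000, 0).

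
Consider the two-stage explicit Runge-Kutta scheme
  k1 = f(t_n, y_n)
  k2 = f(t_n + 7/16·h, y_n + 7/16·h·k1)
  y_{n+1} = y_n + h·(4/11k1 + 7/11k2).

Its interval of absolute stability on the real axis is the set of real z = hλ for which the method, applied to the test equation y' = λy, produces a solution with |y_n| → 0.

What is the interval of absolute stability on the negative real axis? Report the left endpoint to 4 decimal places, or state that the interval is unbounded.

(-3.5918, 0).

Test eqn y'=λy, z=hλ:
  k1=λy_n ⇒ h·k1=z·y_n;  k2=λ(1+7/16z)y_n ⇒ h·k2=z(1+7/16z)y_n
  y_{n+1}/y_n = 1 + 4/11z + 7/11z(1+7/16z) = 1 + z + 49/176z²
  R(z) = 1 + z + 49/176z².

Boundary: |R(x)|=1, x<0.
x=-0.37: |R|=0.6681
R=1: x+49/176x²=0 ⇒ x=−176/49=-3.5918; min R=1−1/(4·49/176)=0.1020>−1
Confirm numerically:
  x=-1.824: |R|=0.10226 <1
  x=-1.610: |R|=0.11166 <1
  x=-1.599: |R|=0.11284 <1
  x=-3.848: |R|=1.27443 >1
  x=-3.816: |R|=1.23815 >1
  x=-3.723: |R|=1.13595 >1
Interval (-3.5918, 0).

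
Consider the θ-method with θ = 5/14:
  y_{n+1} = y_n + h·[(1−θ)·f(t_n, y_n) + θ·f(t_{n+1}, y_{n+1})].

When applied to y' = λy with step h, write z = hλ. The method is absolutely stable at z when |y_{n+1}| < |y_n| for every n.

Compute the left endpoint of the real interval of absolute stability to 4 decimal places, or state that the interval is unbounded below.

With y'=λy (z=hλ):
  y_{n+1} = y_n + z·[9/14·y_n + 5/14·y_{n+1}] ⇒ (1 − 5/14z)y_{n+1} = (1 + 9/14z)y_n
  Hence R(z) = (1 + 9/14z)/(1 − 5/14z).

Need |R(x)|<1, x<0.
x=-1.32: |R|=0.1029
R=−1: 1+9/14x = −1+5/14x ⇒ -2/7x=2 ⇒ x=2/(-2/7)=-7.0000
Confirm numerically:
  x=-5.332: |R|=0.83591 <1
  x=-4.481: |R|=0.72322 <1
  x=-3.260: |R|=0.50627 <1
  x=-2.925: |R|=0.43057 <1
  x=-7.561: |R|=1.04332 >1
  x=-7.427: |R|=1.03340 >1
  x=-7.243: |R|=1.01936 >1
Interval (-7.0000, 0).

z* = -7.0000.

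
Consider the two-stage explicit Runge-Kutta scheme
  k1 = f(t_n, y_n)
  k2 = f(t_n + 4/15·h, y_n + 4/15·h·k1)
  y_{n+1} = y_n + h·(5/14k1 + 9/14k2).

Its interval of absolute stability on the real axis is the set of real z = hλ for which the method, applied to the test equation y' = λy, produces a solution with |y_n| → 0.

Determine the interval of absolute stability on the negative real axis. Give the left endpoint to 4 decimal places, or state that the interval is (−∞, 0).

z∈(-5.8333,0).

On y'=λy, z=hλ:
  k1=λy_n ⇒ h·k1=z·y_n;  k2=λ(1+4/15z)y_n ⇒ h·k2=z(1+4/15z)y_n
  y_{n+1}/y_n = 1 + 5/14z + 9/14z(1+4/15z) = 1 + z + 6/35z²
  R(z) = 1 + z + 6/35z².

Need |R(x)|<1, x<0.
x=-0.33: |R|=0.6887
R=1: x+6/35x²=0 ⇒ x=−35/6=-5.8333; min R=1−1/(4·6/35)=-0.4583>−1
Confirm numerically:
  x=-5.457: |R|=0.64795 <1
  x=-4.792: |R|=0.14456 <1
  x=-3.876: |R|=0.30056 <1
  x=-3.843: |R|=0.31123 <1
  x=-6.289: |R|=1.49126 >1
  x=-6.188: |R|=1.37623 >1
Stable set (-5.8333, 0).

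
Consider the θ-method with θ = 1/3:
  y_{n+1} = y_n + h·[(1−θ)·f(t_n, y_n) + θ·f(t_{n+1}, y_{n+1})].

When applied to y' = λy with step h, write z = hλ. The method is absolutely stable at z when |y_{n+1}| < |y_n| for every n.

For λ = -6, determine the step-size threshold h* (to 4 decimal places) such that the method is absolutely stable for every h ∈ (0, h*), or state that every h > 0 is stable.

On y'=λy, z=hλ:
  y_{n+1} = y_n + z·[2/3·y_n + 1/3·y_{n+1}] ⇒ (1 − 1/3z)y_{n+1} = (1 + 2/3z)y_n
  ⇒ R(z) = (1 + 2/3z)/(1 − 1/3z).

Boundary: |R(x)|=1, x<0.
x=-0.66: |R|=0.4590
R=−1: 1+2/3x = −1+1/3x ⇒ -1/3x=2 ⇒ x=2/(-1/3)=-6.0000
Confirm numerically:
  x=-4.953: |R|=0.86835 <1
  x=-4.844: |R|=0.85263 <1
  x=-4.465: |R|=0.79437 <1
  x=-6.453: |R|=1.04792 >1
  x=-6.195: |R|=1.02121 >1
  x=-6.078: |R|=1.00859 >1
Stable set (-6.0000, 0).

(-6.0000,0); λ=-6 ⇒ h* = (6)/6 = 1.0000.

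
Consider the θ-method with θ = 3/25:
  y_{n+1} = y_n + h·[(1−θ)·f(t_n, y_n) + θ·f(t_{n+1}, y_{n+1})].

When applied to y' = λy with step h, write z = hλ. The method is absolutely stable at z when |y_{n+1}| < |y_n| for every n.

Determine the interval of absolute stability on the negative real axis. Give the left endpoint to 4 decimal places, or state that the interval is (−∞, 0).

On y'=λy, z=hλ:
  y_{n+1} = y_n + z·[22/25·y_n + 3/25·y_{n+1}] ⇒ (1 − 3/25z)y_{n+1} = (1 + 22/25z)y_n
  Hence R(z) = (1 + 22/25z)/(1 − 3/25z).

Need |R(x)|<1, x<0.
x=-0.91: |R|=0.1796
R=−1: 1+22/25x = −1+3/25x ⇒ -19/25x=2 ⇒ x=2/(-19/25)=-2.6316
Confirm numerically:
  x=-2.290: |R|=0.79636 <1
  x=-1.895: |R|=0.54391 <1
  x=-1.746: |R|=0.44355 <1
  x=-2.837: |R|=1.11647 >1
  x=-2.789: |R|=1.08964 >1
  x=-2.665: |R|=1.01925 >1
Interval (-2.6316, 0).

(-2.6316, 0).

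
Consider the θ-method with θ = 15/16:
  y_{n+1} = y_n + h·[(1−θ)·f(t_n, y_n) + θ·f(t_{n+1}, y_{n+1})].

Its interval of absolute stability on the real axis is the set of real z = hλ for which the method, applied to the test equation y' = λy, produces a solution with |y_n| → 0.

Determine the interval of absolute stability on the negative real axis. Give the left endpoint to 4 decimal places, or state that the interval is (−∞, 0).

On y'=λy, z=hλ:
  y_{n+1} = y_n + z·[1/16·y_n + 15/16·y_{n+1}] ⇒ (1 − 15/16z)y_{n+1} = (1 + 1/16z)y_n
  Hence R(z) = (1 + 1/16z)/(1 − 15/16z).

Need |R(x)|<1, x<0.
x=-0.66: |R|=0.5923
x=-2: |R|=0.3043
x=-10: |R|=0.0361
x=-100: |R|=0.0554
θ=15/16≥1/2 ⇒ |1+1/16x|<|1−15/16x| ∀x<0 ⇒ stable on all of ℝ⁻.

unbounded; (−∞, 0).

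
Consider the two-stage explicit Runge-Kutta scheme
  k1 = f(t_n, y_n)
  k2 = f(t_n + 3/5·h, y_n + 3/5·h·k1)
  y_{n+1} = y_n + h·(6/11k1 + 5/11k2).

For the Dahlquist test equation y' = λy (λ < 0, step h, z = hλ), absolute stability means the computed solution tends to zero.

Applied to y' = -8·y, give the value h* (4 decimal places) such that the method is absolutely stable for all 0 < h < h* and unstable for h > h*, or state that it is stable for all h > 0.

(-3.6667,0); λ=-8 ⇒ h* = (11/3)/8 = 0.4583.

With y'=λy (z=hλ):
  k1=λy_n ⇒ h·k1=z·y_n;  k2=λ(1+3/5z)y_n ⇒ h·k2=z(1+3/5z)y_n
  y_{n+1}/y_n = 1 + 6/11z + 5/11z(1+3/5z) = 1 + z + 3/11z²
  R(z) = 1 + z + 3/11z².

Boundary: |R(x)|=1, x<0.
x=-1.53: |R|=0.1084
R=1: x+3/11x²=0 ⇒ x=−11/3=-3.6667; min R=1−1/(4·3/11)=0.0833>−1
Confirm numerically:
  x=-3.376: |R|=0.73238 <1
  x=-3.010: |R|=0.46094 <1
  x=-2.023: |R|=0.09314 <1
  x=-1.731: |R|=0.08619 <1
  x=-4.052: |R|=1.42583 >1
  x=-3.896: |R|=1.24368 >1
  x=-3.843: |R|=1.18481 >1
So |R|<1 on (-3.6667, 0).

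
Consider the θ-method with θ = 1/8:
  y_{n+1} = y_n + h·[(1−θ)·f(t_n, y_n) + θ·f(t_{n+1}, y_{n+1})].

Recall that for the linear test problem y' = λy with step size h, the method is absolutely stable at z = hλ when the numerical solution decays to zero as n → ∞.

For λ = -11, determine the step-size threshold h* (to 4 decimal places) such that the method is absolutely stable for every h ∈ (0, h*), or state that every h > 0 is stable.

With y'=λy (z=hλ):
  y_{n+1} = y_n + z·[7/8·y_n + 1/8·y_{n+1}] ⇒ (1 − 1/8z)y_{n+1} = (1 + 7/8z)y_n
  ⇒ R(z) = (1 + 7/8z)/(1 − 1/8z).

Boundary: |R(x)|=1, x<0.
x=-1.12: |R|=0.0175
R=−1: 1+7/8x = −1+1/8x ⇒ -3/4x=2 ⇒ x=2/(-3/4)=-2.6667
Confirm numerically:
  x=-2.232: |R|=0.74511 <1
  x=-1.792: |R|=0.46405 <1
  x=-1.758: |R|=0.44128 <1
  x=-1.335: |R|=0.14408 <1
  x=-3.209: |R|=1.29030 >1
  x=-3.127: |R|=1.24823 >1
  x=-2.824: |R|=1.08721 >1
Stable set (-2.6667, 0).

(-2.6667,0); λ=-11 ⇒ h* = (8/3)/11 = 0.2424.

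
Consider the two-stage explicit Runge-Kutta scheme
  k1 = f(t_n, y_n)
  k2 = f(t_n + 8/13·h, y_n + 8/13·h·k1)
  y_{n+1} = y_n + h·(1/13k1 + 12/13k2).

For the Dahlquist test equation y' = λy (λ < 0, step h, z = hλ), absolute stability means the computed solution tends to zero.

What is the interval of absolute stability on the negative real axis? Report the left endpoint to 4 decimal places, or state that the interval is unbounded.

With y'=λy (z=hλ):
  k1=λy_n ⇒ h·k1=z·y_n;  k2=λ(1+8/13z)y_n ⇒ h·k2=z(1+8/13z)y_n
  y_{n+1}/y_n = 1 + 1/13z + 12/13z(1+8/13z) = 1 + z + 96/169z²
  ⇒ R(z) = 1 + z + 96/169z².

Boundary: |R(x)|=1, x<0.
x=-1.65: |R|=0.8965
R=1: x+96/169x²=0 ⇒ x=−169/96=-1.7604; min R=1−1/(4·96/169)=0.5599>−1
Confirm numerically:
  x=-1.693: |R|=0.93517 <1
  x=-1.619: |R|=0.86994 <1
  x=-1.579: |R|=0.83728 <1
  x=-0.956: |R|=0.56316 <1
  x=-2.210: |R|=1.56440 >1
  x=-2.096: |R|=1.39955 >1
Interval (-1.7604, 0).

z∈(-1.7604,0).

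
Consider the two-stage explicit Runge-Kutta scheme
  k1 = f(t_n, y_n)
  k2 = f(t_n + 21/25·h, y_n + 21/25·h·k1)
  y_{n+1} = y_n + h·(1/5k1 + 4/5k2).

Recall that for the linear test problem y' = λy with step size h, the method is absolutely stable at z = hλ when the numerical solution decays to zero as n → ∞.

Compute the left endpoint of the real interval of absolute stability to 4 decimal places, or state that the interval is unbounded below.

On y'=λy, z=hλ:
  k1=λy_n ⇒ h·k1=z·y_n;  k2=λ(1+21/25z)y_n ⇒ h·k2=z(1+21/25z)y_n
  y_{n+1}/y_n = 1 + 1/5z + 4/5z(1+21/25z) = 1 + z + 84/125z²
  ⇒ R(z) = 1 + z + 84/125z².

Solve |R(x)|<1 on ℝ⁻.
x=-1.71: |R|=1.2550
R=1: x+84/125x²=0 ⇒ x=−125/84=-1.4881; min R=1−1/(4·84/125)=0.6280>−1
Confirm numerically:
  x=-1.020: |R|=0.67915 <1
  x=-0.762: |R|=0.62819 <1
  x=-0.712: |R|=0.62867 <1
  x=-1.749: |R|=1.30665 >1
  x=-1.651: |R|=1.18074 >1
  x=-1.512: |R|=1.02429 >1
Stable set (-1.4881, 0).

z* = -1.4881.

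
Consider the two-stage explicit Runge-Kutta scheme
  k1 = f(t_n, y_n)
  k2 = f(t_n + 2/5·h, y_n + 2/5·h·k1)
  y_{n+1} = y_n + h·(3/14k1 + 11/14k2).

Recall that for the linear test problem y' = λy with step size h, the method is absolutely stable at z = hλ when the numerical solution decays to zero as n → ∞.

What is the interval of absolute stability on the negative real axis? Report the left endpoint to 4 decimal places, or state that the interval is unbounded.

z∈(-3.1818,0).

Set f=λy, z=hλ:
  k1=λy_n ⇒ h·k1=z·y_n;  k2=λ(1+2/5z)y_n ⇒ h·k2=z(1+2/5z)y_n
  y_{n+1}/y_n = 1 + 3/14z + 11/14z(1+2/5z) = 1 + z + 11/35z²
  Hence R(z) = 1 + z + 11/35z².

Need |R(x)|<1, x<0.
x=-1.28: |R|=0.2349
R=1: x+11/35x²=0 ⇒ x=−35/11=-3.1818; min R=1−1/(4·11/35)=0.2045>−1
Confirm numerically:
  x=-2.556: |R|=0.49727 <1
  x=-2.275: |R|=0.35162 <1
  x=-1.902: |R|=0.23496 <1
  x=-1.291: |R|=0.23281 <1
  x=-3.747: |R|=1.66557 >1
  x=-3.620: |R|=1.49853 >1
  x=-3.466: |R|=1.30956 >1
Interval (-3.1818, 0).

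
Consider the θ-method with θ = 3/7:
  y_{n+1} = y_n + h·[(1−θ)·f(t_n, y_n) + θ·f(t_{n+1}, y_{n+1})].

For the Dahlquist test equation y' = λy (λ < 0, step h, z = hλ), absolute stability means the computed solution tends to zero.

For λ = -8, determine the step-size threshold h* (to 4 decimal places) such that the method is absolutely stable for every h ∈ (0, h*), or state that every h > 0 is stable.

Test eqn y'=λy, z=hλ:
  y_{n+1} = y_n + z·[4/7·y_n + 3/7·y_{n+1}] ⇒ (1 − 3/7z)y_{n+1} = (1 + 4/7z)y_n
  so R(z) = (1 + 4/7z)/(1 − 3/7z).

Find x<0 with |R(x)|<1.
x=-0.62: |R|=0.5102
R=−1: 1+4/7x = −1+3/7x ⇒ -1/7x=2 ⇒ x=2/(-1/7)=-14.0000
Confirm numerically:
  x=-11.548: |R|=0.94112 <1
  x=-10.812: |R|=0.91916 <1
  x=-10.740: |R|=0.91688 <1
  x=-7.434: |R|=0.77592 <1
  x=-14.524: |R|=1.01036 >1
  x=-14.089: |R|=1.00181 >1
  x=-14.027: |R|=1.00055 >1
So |R|<1 on (-14.0000, 0).

(-14.0000,0); λ=-8 ⇒ h* = (14)/8 = 1.7500.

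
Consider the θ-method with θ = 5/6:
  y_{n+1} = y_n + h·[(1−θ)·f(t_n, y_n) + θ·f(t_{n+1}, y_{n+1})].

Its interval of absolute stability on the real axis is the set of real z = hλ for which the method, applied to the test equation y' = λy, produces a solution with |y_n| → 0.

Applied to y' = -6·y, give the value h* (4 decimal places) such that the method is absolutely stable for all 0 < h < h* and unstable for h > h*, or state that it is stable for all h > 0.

(−∞, 0) — no finite endpoint. Any h>0 works for λ=-6.

On y'=λy, z=hλ:
  y_{n+1} = y_n + z·[1/6·y_n + 5/6·y_{n+1}] ⇒ (1 − 5/6z)y_{n+1} = (1 + 1/6z)y_n
  Hence R(z) = (1 + 1/6z)/(1 − 5/6z).

Solve |R(x)|<1 on ℝ⁻.
x=-1.08: |R|=0.4316
x=-2: |R|=0.2500
x=-10: |R|=0.0714
x=-100: |R|=0.1858
θ=5/6≥1/2 ⇒ |1+1/6x|<|1−5/6x| ∀x<0 ⇒ interval (−∞,0).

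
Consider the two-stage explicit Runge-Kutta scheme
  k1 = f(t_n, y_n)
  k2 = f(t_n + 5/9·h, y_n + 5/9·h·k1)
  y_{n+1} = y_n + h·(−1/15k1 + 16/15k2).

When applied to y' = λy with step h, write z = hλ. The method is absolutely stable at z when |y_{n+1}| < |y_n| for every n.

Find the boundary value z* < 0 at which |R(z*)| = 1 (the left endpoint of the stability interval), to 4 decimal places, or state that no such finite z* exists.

z* = -1.6875.

Set f=λy, z=hλ:
  k1=λy_n ⇒ h·k1=z·y_n;  k2=λ(1+5/9z)y_n ⇒ h·k2=z(1+5/9z)y_n
  y_{n+1}/y_n = 1 − 1/15z + 16/15z(1+5/9z) = 1 + z + 16/27z²
  Hence R(z) = 1 + z + 16/27z².

Need |R(x)|<1, x<0.
x=-0.36: |R|=0.7168
R=1: x+16/27x²=0 ⇒ x=−27/16=-1.6875; min R=1−1/(4·16/27)=0.5781>−1
Confirm numerically:
  x=-1.448: |R|=0.79449 <1
  x=-1.289: |R|=0.69561 <1
  x=-1.120: |R|=0.62335 <1
  x=-1.911: |R|=1.25310 >1
  x=-1.794: |R|=1.11322 >1
Stable set (-1.6875, 0).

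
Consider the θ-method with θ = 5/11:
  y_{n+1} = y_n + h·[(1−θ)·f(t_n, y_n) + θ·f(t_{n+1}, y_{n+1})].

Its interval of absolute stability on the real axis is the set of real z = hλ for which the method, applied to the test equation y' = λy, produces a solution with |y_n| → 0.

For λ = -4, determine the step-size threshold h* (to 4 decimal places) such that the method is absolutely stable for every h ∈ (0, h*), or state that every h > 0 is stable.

(-22.0000,0); λ=-4 ⇒ h* = (22)/4 = 5.5000.

Test eqn y'=λy, z=hλ:
  y_{n+1} = y_n + z·[6/11·y_n + 5/11·y_{n+1}] ⇒ (1 − 5/11z)y_{n+1} = (1 + 6/11z)y_n
  Hence R(z) = (1 + 6/11z)/(1 − 5/11z).

Find x<0 with |R(x)|<1.
x=-1.35: |R|=0.1634
R=−1: 1+6/11x = −1+5/11x ⇒ -1/11x=2 ⇒ x=2/(-1/11)=-22.0000
Confirm numerically:
  x=-18.200: |R|=0.96275 <1
  x=-12.180: |R|=0.86342 <1
  x=-9.537: |R|=0.78763 <1
  x=-22.415: |R|=1.00337 >1
  x=-22.312: |R|=1.00255 >1
  x=-22.281: |R|=1.00230 >1
Stable set (-22.0000, 0).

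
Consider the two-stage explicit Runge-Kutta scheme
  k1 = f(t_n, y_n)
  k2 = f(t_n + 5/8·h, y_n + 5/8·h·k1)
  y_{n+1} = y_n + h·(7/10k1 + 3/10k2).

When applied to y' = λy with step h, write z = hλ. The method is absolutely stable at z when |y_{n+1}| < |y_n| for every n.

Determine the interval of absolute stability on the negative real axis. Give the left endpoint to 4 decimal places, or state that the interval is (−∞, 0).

On y'=λy, z=hλ:
  k1=λy_n ⇒ h·k1=z·y_n;  k2=λ(1+5/8z)y_n ⇒ h·k2=z(1+5/8z)y_n
  y_{n+1}/y_n = 1 + 7/10z + 3/10z(1+5/8z) = 1 + z + 3/16z²
  R(z) = 1 + z + 3/16z².

Need |R(x)|<1, x<0.
x=-1.47: |R|=0.0648
R=1: x+3/16x²=0 ⇒ x=−16/3=-5.3333; min R=1−1/(4·3/16)=-0.3333>−1
Confirm numerically:
  x=-4.713: |R|=0.45182 <1
  x=-4.505: |R|=0.30032 <1
  x=-2.574: |R|=0.33172 <1
  x=-2.229: |R|=0.29742 <1
  x=-5.665: |R|=1.35229 >1
  x=-5.606: |R|=1.28661 >1
  x=-5.554: |R|=1.22980 >1
So |R|<1 on (-5.3333, 0).

(-5.3333, 0).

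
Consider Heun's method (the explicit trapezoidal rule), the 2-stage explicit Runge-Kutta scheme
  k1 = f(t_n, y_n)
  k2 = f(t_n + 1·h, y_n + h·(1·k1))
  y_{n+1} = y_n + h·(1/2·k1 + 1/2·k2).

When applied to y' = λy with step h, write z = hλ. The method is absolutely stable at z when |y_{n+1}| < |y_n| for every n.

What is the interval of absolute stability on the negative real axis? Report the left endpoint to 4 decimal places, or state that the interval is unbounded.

(-2.0000, 0).

Test eqn y'=λy, z=hλ:
  order 2, 2-stage ⇒ R(z)=1+z+z^2/2
  (e.g. R(-0.47)=0.64045, |R|=0.64045)

Solve |R(x)|<1 on ℝ⁻.
x=-0.47: |R|=0.6404
|R(-1.77)|=0.7964 |R(-1.29)|=0.5421 |R(-1.06)|=0.5018
Bisect:
  x_lo=-2.6871 |R|=1.9231  x_hi=-0.1102 |R|=0.8959
  mid=-1.39862 |R|=0.57945 →hi
  mid=-2.04284 |R|=1.04376 →lo
  mid=-1.72073 |R|=0.75973 →hi
  mid=-1.88179 |R|=0.88877 →hi
  mid=-1.96232 |R|=0.96303 →hi
  mid=-2.00258 |R|=1.00258 →lo
  mid=-1.98245 |R|=0.98260 →hi
  mid=-1.99251 |R|=0.99254 →hi
  mid=-1.99755 |R|=0.99755 →hi
  ...
  [-2.00006,-1.99991] ⇒ x*=-2.0000
Stable set (-2.0000, 0).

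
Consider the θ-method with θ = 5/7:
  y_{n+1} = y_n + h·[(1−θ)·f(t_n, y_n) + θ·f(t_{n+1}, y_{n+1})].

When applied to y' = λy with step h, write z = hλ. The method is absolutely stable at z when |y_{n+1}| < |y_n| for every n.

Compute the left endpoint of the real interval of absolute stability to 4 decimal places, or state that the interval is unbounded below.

(−∞, 0) — no finite endpoint.

On y'=λy, z=hλ:
  y_{n+1} = y_n + z·[2/7·y_n + 5/7·y_{n+1}] ⇒ (1 − 5/7z)y_{n+1} = (1 + 2/7z)y_n
  ⇒ R(z) = (1 + 2/7z)/(1 − 5/7z).

Find x<0 with |R(x)|<1.
x=-1.29: |R|=0.3286
x=-2: |R|=0.1765
x=-10: |R|=0.2281
x=-100: |R|=0.3807
θ=5/7≥1/2 ⇒ |1+2/7x|<|1−5/7x| ∀x<0 ⇒ unbounded interval.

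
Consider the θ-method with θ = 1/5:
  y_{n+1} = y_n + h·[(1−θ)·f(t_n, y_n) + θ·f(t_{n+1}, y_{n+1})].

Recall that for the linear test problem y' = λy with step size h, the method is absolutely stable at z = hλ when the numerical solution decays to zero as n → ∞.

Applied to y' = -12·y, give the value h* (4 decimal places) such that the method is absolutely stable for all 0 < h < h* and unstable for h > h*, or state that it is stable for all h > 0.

(-3.3333,0); λ=-12 ⇒ h* = (10/3)/12 = 0.2778.

On y'=λy, z=hλ:
  y_{n+1} = y_n + z·[4/5·y_n + 1/5·y_{n+1}] ⇒ (1 − 1/5z)y_{n+1} = (1 + 4/5z)y_n
  R(z) = (1 + 4/5z)/(1 − 1/5z).

Find x<0 with |R(x)|<1.
x=-1.79: |R|=0.3181
R=−1: 1+4/5x = −1+1/5x ⇒ -3/5x=2 ⇒ x=2/(-3/5)=-3.3333
Confirm numerically:
  x=-3.127: |R|=0.92383 <1
  x=-2.053: |R|=0.45541 <1
  x=-1.715: |R|=0.27699 <1
  x=-1.493: |R|=0.14970 <1
  x=-3.933: |R|=1.20139 >1
  x=-3.608: |R|=1.09572 >1
Stable set (-3.3333, 0).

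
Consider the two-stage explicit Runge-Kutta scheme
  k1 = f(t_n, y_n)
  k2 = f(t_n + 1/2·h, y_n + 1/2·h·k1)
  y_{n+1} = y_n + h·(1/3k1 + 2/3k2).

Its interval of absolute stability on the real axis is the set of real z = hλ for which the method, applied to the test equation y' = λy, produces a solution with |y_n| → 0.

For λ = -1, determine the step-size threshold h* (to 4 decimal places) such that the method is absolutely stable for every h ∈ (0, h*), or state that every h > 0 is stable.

With y'=λy (z=hλ):
  k1=λy_n ⇒ h·k1=z·y_n;  k2=λ(1+1/2z)y_n ⇒ h·k2=z(1+1/2z)y_n
  y_{n+1}/y_n = 1 + 1/3z + 2/3z(1+1/2z) = 1 + z + 1/3z²
  R(z) = 1 + z + 1/3z².

Need |R(x)|<1, x<0.
x=-0.41: |R|=0.6460
R=1: x+1/3x²=0 ⇒ x=−3=-3.0000; min R=1−1/(4·1/3)=0.2500>−1
Confirm numerically:
  x=-2.354: |R|=0.49311 <1
  x=-2.200: |R|=0.41333 <1
  x=-1.999: |R|=0.33300 <1
  x=-1.215: |R|=0.27707 <1
  x=-3.459: |R|=1.52923 >1
  x=-3.231: |R|=1.24879 >1
  x=-3.031: |R|=1.03132 >1
Stable set (-3.0000, 0).

(-3.0000,0); λ=-1 ⇒ h* = (3)/1 = 3.0000.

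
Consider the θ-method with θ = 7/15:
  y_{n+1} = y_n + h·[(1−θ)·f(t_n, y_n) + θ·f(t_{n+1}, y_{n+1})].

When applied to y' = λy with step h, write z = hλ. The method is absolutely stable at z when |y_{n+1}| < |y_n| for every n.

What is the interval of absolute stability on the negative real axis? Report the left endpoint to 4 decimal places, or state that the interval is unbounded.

Set f=λy, z=hλ:
  y_{n+1} = y_n + z·[8/15·y_n + 7/15·y_{n+1}] ⇒ (1 − 7/15z)y_{n+1} = (1 + 8/15z)y_n
  ⇒ R(z) = (1 + 8/15z)/(1 − 7/15z).

Find x<0 with |R(x)|<1.
x=-1.45: |R|=0.1352
R=−1: 1+8/15x = −1+7/15x ⇒ -1/15x=2 ⇒ x=2/(-1/15)=-30.0000
Confirm numerically:
  x=-22.296: |R|=0.95497 <1
  x=-16.854: |R|=0.90114 <1
  x=-14.802: |R|=0.87187 <1
  x=-14.145: |R|=0.86094 <1
  x=-30.585: |R|=1.00255 >1
  x=-30.297: |R|=1.00131 >1
Stable set (-30.0000, 0).

z∈(-30.0000,0).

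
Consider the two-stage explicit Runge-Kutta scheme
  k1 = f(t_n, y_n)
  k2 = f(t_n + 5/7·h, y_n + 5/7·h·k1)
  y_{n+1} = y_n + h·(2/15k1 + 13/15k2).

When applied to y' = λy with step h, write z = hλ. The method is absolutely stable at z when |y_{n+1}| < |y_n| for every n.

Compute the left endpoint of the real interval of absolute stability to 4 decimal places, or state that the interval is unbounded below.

left endpoint -1.6154.

Set f=λy, z=hλ:
  k1=λy_n ⇒ h·k1=z·y_n;  k2=λ(1+5/7z)y_n ⇒ h·k2=z(1+5/7z)y_n
  y_{n+1}/y_n = 1 + 2/15z + 13/15z(1+5/7z) = 1 + z + 13/21z²
  ⇒ R(z) = 1 + z + 13/21z².

Find x<0 with |R(x)|<1.
x=-1.65: |R|=1.0354
R=1: x+13/21x²=0 ⇒ x=−21/13=-1.6154; min R=1−1/(4·13/21)=0.5962>−1
Confirm numerically:
  x=-1.121: |R|=0.65692 <1
  x=-0.837: |R|=0.59669 <1
  x=-0.816: |R|=0.59620 <1
  x=-2.088: |R|=1.61089 >1
  x=-1.854: |R|=1.27386 >1
So |R|<1 on (-1.6154, 0).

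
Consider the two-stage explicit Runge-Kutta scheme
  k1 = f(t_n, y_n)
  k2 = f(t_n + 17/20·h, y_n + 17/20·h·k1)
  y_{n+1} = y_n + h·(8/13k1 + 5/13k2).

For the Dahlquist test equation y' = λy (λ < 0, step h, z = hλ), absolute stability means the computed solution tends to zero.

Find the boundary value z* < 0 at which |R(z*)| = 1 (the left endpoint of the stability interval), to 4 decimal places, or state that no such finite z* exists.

z* = -3.0588.

With y'=λy (z=hλ):
  k1=λy_n ⇒ h·k1=z·y_n;  k2=λ(1+17/20z)y_n ⇒ h·k2=z(1+17/20z)y_n
  y_{n+1}/y_n = 1 + 8/13z + 5/13z(1+17/20z) = 1 + z + 17/52z²
  R(z) = 1 + z + 17/52z².

Find x<0 with |R(x)|<1.
x=-0.41: |R|=0.6450
R=1: x+17/52x²=0 ⇒ x=−52/17=-3.0588; min R=1−1/(4·17/52)=0.2353>−1
Confirm numerically:
  x=-2.631: |R|=0.63201 <1
  x=-2.333: |R|=0.44641 <1
  x=-2.073: |R|=0.33190 <1
  x=-1.637: |R|=0.23908 <1
  x=-3.590: |R|=1.62342 >1
  x=-3.275: |R|=1.23145 >1
  x=-3.199: |R|=1.14660 >1
Stable set (-3.0588, 0).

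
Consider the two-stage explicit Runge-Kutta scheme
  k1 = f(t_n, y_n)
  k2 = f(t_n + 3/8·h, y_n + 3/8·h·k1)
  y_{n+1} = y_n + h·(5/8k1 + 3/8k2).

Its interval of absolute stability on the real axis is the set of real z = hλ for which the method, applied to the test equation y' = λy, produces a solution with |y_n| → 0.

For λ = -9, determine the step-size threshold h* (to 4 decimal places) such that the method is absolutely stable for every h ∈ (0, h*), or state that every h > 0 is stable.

Set f=λy, z=hλ:
  k1=λy_n ⇒ h·k1=z·y_n;  k2=λ(1+3/8z)y_n ⇒ h·k2=z(1+3/8z)y_n
  y_{n+1}/y_n = 1 + 5/8z + 3/8z(1+3/8z) = 1 + z + 9/64z²
  R(z) = 1 + z + 9/64z².

Find x<0 with |R(x)|<1.
x=-1.13: |R|=0.0496
R=1: x+9/64x²=0 ⇒ x=−64/9=-7.1111; min R=1−1/(4·9/64)=-0.7778>−1
Confirm numerically:
  x=-6.082: |R|=0.11982 <1
  x=-4.727: |R|=0.58480 <1
  x=-3.039: |R|=0.74025 <1
  x=-7.369: |R|=1.26724 >1
  x=-7.365: |R|=1.26295 >1
So |R|<1 on (-7.1111, 0).

(-7.1111,0); λ=-9 ⇒ h* = (64/9)/9 = 0.7901.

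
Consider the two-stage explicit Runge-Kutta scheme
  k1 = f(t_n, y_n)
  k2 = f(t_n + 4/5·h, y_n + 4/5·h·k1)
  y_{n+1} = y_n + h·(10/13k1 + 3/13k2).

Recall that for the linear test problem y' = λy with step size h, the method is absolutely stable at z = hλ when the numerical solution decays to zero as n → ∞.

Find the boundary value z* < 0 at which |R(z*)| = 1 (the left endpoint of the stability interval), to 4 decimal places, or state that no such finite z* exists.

left endpoint -5.4167.

With y'=λy (z=hλ):
  k1=λy_n ⇒ h·k1=z·y_n;  k2=λ(1+4/5z)y_n ⇒ h·k2=z(1+4/5z)y_n
  y_{n+1}/y_n = 1 + 10/13z + 3/13z(1+4/5z) = 1 + z + 12/65z²
  ⇒ R(z) = 1 + z + 12/65z².

Need |R(x)|<1, x<0.
x=-1.66: |R|=0.1513
R=1: x+12/65x²=0 ⇒ x=−65/12=-5.4167; min R=1−1/(4·12/65)=-0.3542>−1
Confirm numerically:
  x=-3.747: |R|=0.15500 <1
  x=-3.115: |R|=0.32364 <1
  x=-2.545: |R|=0.34924 <1
  x=-2.491: |R|=0.34545 <1
  x=-5.939: |R|=1.57270 >1
  x=-5.461: |R|=1.04470 >1
Stable set (-5.4167, 0).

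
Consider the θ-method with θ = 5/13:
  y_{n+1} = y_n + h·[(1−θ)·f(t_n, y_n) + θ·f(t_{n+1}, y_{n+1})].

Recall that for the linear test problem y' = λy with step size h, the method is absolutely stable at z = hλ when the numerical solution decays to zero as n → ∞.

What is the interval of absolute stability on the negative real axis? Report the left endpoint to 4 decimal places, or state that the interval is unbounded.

With y'=λy (z=hλ):
  y_{n+1} = y_n + z·[8/13·y_n + 5/13·y_{n+1}] ⇒ (1 − 5/13z)y_{n+1} = (1 + 8/13z)y_n
  so R(z) = (1 + 8/13z)/(1 − 5/13z).

Solve |R(x)|<1 on ℝ⁻.
x=-1.13: |R|=0.2123
R=−1: 1+8/13x = −1+5/13x ⇒ -3/13x=2 ⇒ x=2/(-3/13)=-8.6667
Confirm numerically:
  x=-6.631: |R|=0.86768 <1
  x=-6.605: |R|=0.86562 <1
  x=-5.366: |R|=0.75139 <1
  x=-4.704: |R|=0.67448 <1
  x=-9.130: |R|=1.02370 >1
  x=-8.792: |R|=1.00660 >1
Stable set (-8.6667, 0).

(-8.6667, 0).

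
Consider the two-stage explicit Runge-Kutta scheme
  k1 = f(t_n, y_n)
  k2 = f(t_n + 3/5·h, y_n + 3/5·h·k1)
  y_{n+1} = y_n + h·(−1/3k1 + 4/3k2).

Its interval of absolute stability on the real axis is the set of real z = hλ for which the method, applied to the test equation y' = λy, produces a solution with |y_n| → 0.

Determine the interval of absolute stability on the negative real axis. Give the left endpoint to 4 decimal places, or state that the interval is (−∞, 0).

With y'=λy (z=hλ):
  k1=λy_n ⇒ h·k1=z·y_n;  k2=λ(1+3/5z)y_n ⇒ h·k2=z(1+3/5z)y_n
  y_{n+1}/y_n = 1 − 1/3z + 4/3z(1+3/5z) = 1 + z + 4/5z²
  R(z) = 1 + z + 4/5z².

Need |R(x)|<1, x<0.
x=-1.1: |R|=0.8680
R=1: x+4/5x²=0 ⇒ x=−5/4=-1.2500; min R=1−1/(4·4/5)=0.6875>−1
Confirm numerically:
  x=-0.938: |R|=0.76588 <1
  x=-0.917: |R|=0.75571 <1
  x=-0.750: |R|=0.70000 <1
  x=-0.540: |R|=0.69328 <1
  x=-1.438: |R|=1.21628 >1
  x=-1.313: |R|=1.06618 >1
Interval (-1.2500, 0).

(-1.2500, 0).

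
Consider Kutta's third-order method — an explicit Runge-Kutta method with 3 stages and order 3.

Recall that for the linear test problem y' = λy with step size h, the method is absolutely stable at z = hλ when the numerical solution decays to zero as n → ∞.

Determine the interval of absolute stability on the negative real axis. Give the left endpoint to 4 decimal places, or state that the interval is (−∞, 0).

On y'=λy, z=hλ:
  order 3, 3-stage ⇒ R(z)=1+z+z^2/2+z^3/6
  (e.g. R(-1.39)=0.12845, |R|=0.12845)

Find x<0 with |R(x)|<1.
x=-1.39: |R|=0.1284
|R(-2.61)|=1.1672 |R(-1.29)|=0.1843 |R(-1.17)|=0.2475
Bisect:
  x_lo=-2.8243 |R|=1.5907  x_hi=-0.0768 |R|=0.9261
  mid=-1.45053 |R|=0.09282 →hi
  mid=-2.13741 |R|=0.48061 →hi
  mid=-2.48084 |R|=0.94831 →hi
  mid=-2.65256 |R|=1.24512 →lo
  mid=-2.56670 |R|=1.09094 →lo
  mid=-2.52377 |R|=1.01822 →lo
  mid=-2.50231 |R|=0.98292 →hi
  mid=-2.51304 |R|=1.00048 →lo
  mid=-2.50767 |R|=0.99168 →hi
  mid=-2.51035 |R|=0.99607 →hi
  ...
  [-2.51287,-2.51270] ⇒ x*=-2.5127
So |R|<1 on (-2.5127, 0).

z∈(-2.5127,0).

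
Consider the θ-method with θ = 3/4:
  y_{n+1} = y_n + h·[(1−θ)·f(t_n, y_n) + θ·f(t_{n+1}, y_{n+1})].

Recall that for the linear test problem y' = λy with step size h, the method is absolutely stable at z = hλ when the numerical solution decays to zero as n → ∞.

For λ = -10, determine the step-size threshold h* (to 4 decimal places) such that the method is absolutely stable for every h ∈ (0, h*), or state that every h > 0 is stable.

With y'=λy (z=hλ):
  y_{n+1} = y_n + z·[1/4·y_n + 3/4·y_{n+1}] ⇒ (1 − 3/4z)y_{n+1} = (1 + 1/4z)y_n
  R(z) = (1 + 1/4z)/(1 − 3/4z).

Need |R(x)|<1, x<0.
x=-1.8: |R|=0.2340
x=-2: |R|=0.2000
x=-10: |R|=0.1765
x=-100: |R|=0.3158
θ=3/4≥1/2 ⇒ |1+1/4x|<|1−3/4x| ∀x<0 ⇒ stable on all of ℝ⁻.

unbounded; (−∞, 0). Any h>0 works for λ=-10.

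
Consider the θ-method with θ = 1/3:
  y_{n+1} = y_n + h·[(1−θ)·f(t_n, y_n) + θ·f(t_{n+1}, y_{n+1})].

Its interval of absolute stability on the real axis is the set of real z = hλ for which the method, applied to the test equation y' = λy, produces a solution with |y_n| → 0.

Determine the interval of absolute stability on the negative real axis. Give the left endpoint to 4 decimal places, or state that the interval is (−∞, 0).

With y'=λy (z=hλ):
  y_{n+1} = y_n + z·[2/3·y_n + 1/3·y_{n+1}] ⇒ (1 − 1/3z)y_{n+1} = (1 + 2/3z)y_n
  so R(z) = (1 + 2/3z)/(1 − 1/3z).

Boundary: |R(x)|=1, x<0.
x=-0.5: |R|=0.5714
R=−1: 1+2/3x = −1+1/3x ⇒ -1/3x=2 ⇒ x=2/(-1/3)=-6.0000
Confirm numerically:
  x=-4.589: |R|=0.81407 <1
  x=-4.566: |R|=0.81047 <1
  x=-3.098: |R|=0.52411 <1
  x=-2.538: |R|=0.37486 <1
  x=-6.492: |R|=1.05183 >1
  x=-6.287: |R|=1.03090 >1
So |R|<1 on (-6.0000, 0).

z∈(-6.0000,0).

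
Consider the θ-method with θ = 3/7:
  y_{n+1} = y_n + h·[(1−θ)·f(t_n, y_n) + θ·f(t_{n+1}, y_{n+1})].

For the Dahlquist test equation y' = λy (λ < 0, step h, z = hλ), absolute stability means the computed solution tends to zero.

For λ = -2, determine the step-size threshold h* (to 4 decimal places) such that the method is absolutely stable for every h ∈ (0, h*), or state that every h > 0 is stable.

On y'=λy, z=hλ:
  y_{n+1} = y_n + z·[4/7·y_n + 3/7·y_{n+1}] ⇒ (1 − 3/7z)y_{n+1} = (1 + 4/7z)y_n
  R(z) = (1 + 4/7z)/(1 − 3/7z).

Find x<0 with |R(x)|<1.
x=-1.66: |R|=0.0301
R=−1: 1+4/7x = −1+3/7x ⇒ -1/7x=2 ⇒ x=2/(-1/7)=-14.0000
Confirm numerically:
  x=-13.365: |R|=0.98652 <1
  x=-9.283: |R|=0.86464 <1
  x=-6.643: |R|=0.72680 <1
  x=-6.412: |R|=0.71078 <1
  x=-14.458: |R|=1.00909 >1
  x=-14.202: |R|=1.00407 >1
Interval (-14.0000, 0).

(-14.0000,0); λ=-2 ⇒ h* = (14)/2 = 7.0000.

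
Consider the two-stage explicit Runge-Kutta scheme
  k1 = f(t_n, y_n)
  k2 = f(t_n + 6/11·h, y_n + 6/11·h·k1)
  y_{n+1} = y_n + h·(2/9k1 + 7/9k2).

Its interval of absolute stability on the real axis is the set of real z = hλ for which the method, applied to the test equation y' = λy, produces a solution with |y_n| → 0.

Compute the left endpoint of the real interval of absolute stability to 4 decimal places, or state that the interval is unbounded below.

On y'=λy, z=hλ:
  k1=λy_n ⇒ h·k1=z·y_n;  k2=λ(1+6/11z)y_n ⇒ h·k2=z(1+6/11z)y_n
  y_{n+1}/y_n = 1 + 2/9z + 7/9z(1+6/11z) = 1 + z + 14/33z²
  so R(z) = 1 + z + 14/33z².

Solve |R(x)|<1 on ℝ⁻.
x=-1.47: |R|=0.4467
R=1: x+14/33x²=0 ⇒ x=−33/14=-2.3571; min R=1−1/(4·14/33)=0.4107>−1
Confirm numerically:
  x=-2.072: |R|=0.74935 <1
  x=-1.661: |R|=0.50945 <1
  x=-1.595: |R|=0.48428 <1
  x=-2.826: |R|=1.56212 >1
  x=-2.414: |R|=1.05823 >1
Stable set (-2.3571, 0).

left endpoint -2.3571.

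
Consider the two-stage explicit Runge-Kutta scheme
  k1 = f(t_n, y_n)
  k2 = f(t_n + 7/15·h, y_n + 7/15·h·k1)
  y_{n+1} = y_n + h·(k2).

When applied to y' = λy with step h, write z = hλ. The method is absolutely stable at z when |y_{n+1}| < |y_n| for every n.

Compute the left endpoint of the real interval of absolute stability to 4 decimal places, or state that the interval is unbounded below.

z* = -2.1429.

Set f=λy, z=hλ:
  k1=λy_n ⇒ h·k1=z·y_n;  k2=λ(1+7/15z)y_n ⇒ h·k2=z(1+7/15z)y_n
  y_{n+1}/y_n = 1 + z(1+7/15z) = 1 + z + 7/15z²
  Hence R(z) = 1 + z + 7/15z².

Need |R(x)|<1, x<0.
x=-1.51: |R|=0.5540
R=1: x+7/15x²=0 ⇒ x=−15/7=-2.1429; min R=1−1/(4·7/15)=0.4643>−1
Confirm numerically:
  x=-1.618: |R|=0.60370 <1
  x=-1.529: |R|=0.56199 <1
  x=-1.448: |R|=0.53046 <1
  x=-2.665: |R|=1.64937 >1
  x=-2.274: |R|=1.13917 >1
So |R|<1 on (-2.1429, 0).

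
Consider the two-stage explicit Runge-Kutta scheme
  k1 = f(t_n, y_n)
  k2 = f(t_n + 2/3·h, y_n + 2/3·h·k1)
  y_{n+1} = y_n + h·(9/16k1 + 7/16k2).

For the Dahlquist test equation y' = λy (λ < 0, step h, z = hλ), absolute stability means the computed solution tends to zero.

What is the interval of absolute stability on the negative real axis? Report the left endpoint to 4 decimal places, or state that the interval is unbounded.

z∈(-3.4286,0).

With y'=λy (z=hλ):
  k1=λy_n ⇒ h·k1=z·y_n;  k2=λ(1+2/3z)y_n ⇒ h·k2=z(1+2/3z)y_n
  y_{n+1}/y_n = 1 + 9/16z + 7/16z(1+2/3z) = 1 + z + 7/24z²
  ⇒ R(z) = 1 + z + 7/24z².

Find x<0 with |R(x)|<1.
x=-0.75: |R|=0.4141
R=1: x+7/24x²=0 ⇒ x=−24/7=-3.4286; min R=1−1/(4·7/24)=0.1429>−1
Confirm numerically:
  x=-2.517: |R|=0.33079 <1
  x=-2.285: |R|=0.23786 <1
  x=-2.025: |R|=0.17102 <1
  x=-3.861: |R|=1.48697 >1
  x=-3.511: |R|=1.08441 >1
  x=-3.501: |R|=1.07396 >1
Stable set (-3.4286, 0).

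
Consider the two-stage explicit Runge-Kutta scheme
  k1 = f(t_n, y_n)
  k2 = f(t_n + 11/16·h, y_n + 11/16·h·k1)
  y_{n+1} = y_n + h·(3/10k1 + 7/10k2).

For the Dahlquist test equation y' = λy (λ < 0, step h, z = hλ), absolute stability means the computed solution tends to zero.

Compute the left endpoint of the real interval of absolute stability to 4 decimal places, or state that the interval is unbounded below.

Set f=λy, z=hλ:
  k1=λy_n ⇒ h·k1=z·y_n;  k2=λ(1+11/16z)y_n ⇒ h·k2=z(1+11/16z)y_n
  y_{n+1}/y_n = 1 + 3/10z + 7/10z(1+11/16z) = 1 + z + 77/160z²
  so R(z) = 1 + z + 77/160z².

Find x<0 with |R(x)|<1.
x=-1.22: |R|=0.4963
R=1: x+77/160x²=0 ⇒ x=−160/77=-2.0779; min R=1−1/(4·77/160)=0.4805>−1
Confirm numerically:
  x=-2.057: |R|=0.97929 <1
  x=-2.051: |R|=0.97343 <1
  x=-2.046: |R|=0.96857 <1
  x=-1.874: |R|=0.81609 <1
  x=-2.609: |R|=1.66681 >1
  x=-2.177: |R|=1.10380 >1
  x=-2.168: |R|=1.09398 >1
Stable set (-2.0779, 0).

left endpoint -2.0779.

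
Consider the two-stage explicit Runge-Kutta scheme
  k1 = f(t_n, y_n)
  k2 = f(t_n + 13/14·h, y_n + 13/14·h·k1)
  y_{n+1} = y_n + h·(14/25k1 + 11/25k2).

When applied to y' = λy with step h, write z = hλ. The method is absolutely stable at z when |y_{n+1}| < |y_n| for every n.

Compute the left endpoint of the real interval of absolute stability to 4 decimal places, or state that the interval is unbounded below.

Set f=λy, z=hλ:
  k1=λy_n ⇒ h·k1=z·y_n;  k2=λ(1+13/14z)y_n ⇒ h·k2=z(1+13/14z)y_n
  y_{n+1}/y_n = 1 + 14/25z + 11/25z(1+13/14z) = 1 + z + 143/350z²
  R(z) = 1 + z + 143/350z².

Solve |R(x)|<1 on ℝ⁻.
x=-0.86: |R|=0.4422
R=1: x+143/350x²=0 ⇒ x=−350/143=-2.4476; min R=1−1/(4·143/350)=0.3881>−1
Confirm numerically:
  x=-1.953: |R|=0.60538 <1
  x=-1.355: |R|=0.39515 <1
  x=-1.001: |R|=0.40839 <1
  x=-3.037: |R|=1.73141 >1
  x=-2.635: |R|=1.20180 >1
  x=-2.627: |R|=1.19260 >1
Stable set (-2.4476, 0).

z* = -2.4476.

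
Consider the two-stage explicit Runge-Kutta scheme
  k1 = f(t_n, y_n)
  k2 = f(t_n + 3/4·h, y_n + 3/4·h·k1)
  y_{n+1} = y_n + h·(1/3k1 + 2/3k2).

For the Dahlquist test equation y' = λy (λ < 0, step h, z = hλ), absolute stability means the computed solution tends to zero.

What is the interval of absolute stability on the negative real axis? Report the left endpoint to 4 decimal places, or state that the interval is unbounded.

Set f=λy, z=hλ:
  k1=λy_n ⇒ h·k1=z·y_n;  k2=λ(1+3/4z)y_n ⇒ h·k2=z(1+3/4z)y_n
  y_{n+1}/y_n = 1 + 1/3z + 2/3z(1+3/4z) = 1 + z + 1/2z²
  so R(z) = 1 + z + 1/2z².

Solve |R(x)|<1 on ℝ⁻.
x=-1.35: |R|=0.5613
R=1: x+1/2x²=0 ⇒ x=−2=-2.0000; min R=1−1/(4·1/2)=0.5000>−1
Confirm numerically:
  x=-1.450: |R|=0.60125 <1
  x=-1.426: |R|=0.59074 <1
  x=-1.351: |R|=0.56160 <1
  x=-0.936: |R|=0.50205 <1
  x=-2.495: |R|=1.61751 >1
  x=-2.025: |R|=1.02531 >1
Interval (-2.0000, 0).

z∈(-2.0000,0).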